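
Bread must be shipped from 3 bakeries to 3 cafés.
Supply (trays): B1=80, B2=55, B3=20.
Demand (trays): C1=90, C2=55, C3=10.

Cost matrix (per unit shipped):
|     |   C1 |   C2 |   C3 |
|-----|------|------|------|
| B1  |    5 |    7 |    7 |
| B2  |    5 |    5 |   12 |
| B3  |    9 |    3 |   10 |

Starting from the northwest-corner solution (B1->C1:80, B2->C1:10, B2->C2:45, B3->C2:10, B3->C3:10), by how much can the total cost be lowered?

Current plan cost = 80·5 + 10·5 + 45·5 + 10·3 + 10·10 = 805.
Optimal plan:
  B1→C1: 70 × 5 = 350
  B1→C3: 10 × 7 = 70
  B2→C1: 20 × 5 = 100
  B2→C2: 35 × 5 = 175
  B3→C2: 20 × 3 = 60
Optimal cost = 755.
Saving = 805 − 755 = 50.

50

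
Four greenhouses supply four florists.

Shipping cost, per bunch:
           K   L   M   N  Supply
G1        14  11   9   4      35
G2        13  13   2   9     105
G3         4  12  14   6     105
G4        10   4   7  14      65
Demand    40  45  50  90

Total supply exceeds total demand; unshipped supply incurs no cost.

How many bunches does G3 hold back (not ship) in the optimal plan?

Minimum-cost shipments:
  G1->N: 35 bunches
  G2->M: 50 bunches
  G3->K: 40 bunches
  G3->N: 55 bunches
  G4->L: 45 bunches
Total cost = 910.
G3 ships 95 of its 105, leaving 10.

10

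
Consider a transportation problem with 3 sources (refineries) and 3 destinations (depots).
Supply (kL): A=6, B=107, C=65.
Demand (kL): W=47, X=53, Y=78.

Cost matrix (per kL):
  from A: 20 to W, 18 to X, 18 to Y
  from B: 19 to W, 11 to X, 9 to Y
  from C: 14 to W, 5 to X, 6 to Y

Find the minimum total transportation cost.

1806

One minimum-cost allocation:
  A to W: 6 × 20 = 120
  B to W: 29 × 19 = 551
  B to Y: 78 × 9 = 702
  C to W: 12 × 14 = 168
  C to X: 53 × 5 = 265
Total = 120 + 551 + 702 + 168 + 265 = 1806.
(Supply check: A ships 6; B ships 107; C ships 65.)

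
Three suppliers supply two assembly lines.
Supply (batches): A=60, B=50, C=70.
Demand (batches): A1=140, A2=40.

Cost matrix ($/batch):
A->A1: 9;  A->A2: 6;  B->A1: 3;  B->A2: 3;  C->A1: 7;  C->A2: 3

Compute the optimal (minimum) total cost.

1020

A cheapest plan:
  A–A1: 60 × $9 = $540
  B–A1: 50 × $3 = $150
  C–A1: 30 × $7 = $210
  C–A2: 40 × $3 = $120
Total = 540 + 150 + 210 + 120 = $1020.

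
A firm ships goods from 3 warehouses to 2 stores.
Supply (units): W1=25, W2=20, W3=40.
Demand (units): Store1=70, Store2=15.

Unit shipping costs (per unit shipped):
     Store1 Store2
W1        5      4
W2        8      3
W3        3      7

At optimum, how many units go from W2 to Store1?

5

Solving gives:
  W1 to Store1: 25 × 5 = 125
  W2 to Store1: 5 × 8 = 40
  W2 to Store2: 15 × 3 = 45
  W3 to Store1: 40 × 3 = 120
Total cost = 330.
So W2→Store1 carries 5 units.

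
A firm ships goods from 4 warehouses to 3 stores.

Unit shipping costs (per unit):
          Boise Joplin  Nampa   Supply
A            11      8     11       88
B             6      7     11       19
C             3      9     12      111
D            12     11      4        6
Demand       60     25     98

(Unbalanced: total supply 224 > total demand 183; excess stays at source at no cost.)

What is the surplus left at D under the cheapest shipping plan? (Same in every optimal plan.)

An optimal plan:
  A–Joplin: 6 × 8 = 48
  A–Nampa: 82 × 11 = 902
  B–Joplin: 19 × 7 = 133
  C–Boise: 60 × 3 = 180
  C–Nampa: 10 × 12 = 120
  D–Nampa: 6 × 4 = 24
Total cost = 1407.
D ships 6 of its 6, leaving 0.

0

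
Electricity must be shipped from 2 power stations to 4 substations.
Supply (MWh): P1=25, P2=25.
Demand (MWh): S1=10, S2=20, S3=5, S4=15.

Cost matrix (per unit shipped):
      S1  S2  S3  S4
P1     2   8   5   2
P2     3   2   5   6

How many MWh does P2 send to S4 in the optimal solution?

0

The minimum-cost plan:
  P1–S1: 10 × 2 = 20
  P1–S4: 15 × 2 = 30
  P2–S2: 20 × 2 = 40
  P2–S3: 5 × 5 = 25
Total cost = 115.
The route P2→S4 is not used.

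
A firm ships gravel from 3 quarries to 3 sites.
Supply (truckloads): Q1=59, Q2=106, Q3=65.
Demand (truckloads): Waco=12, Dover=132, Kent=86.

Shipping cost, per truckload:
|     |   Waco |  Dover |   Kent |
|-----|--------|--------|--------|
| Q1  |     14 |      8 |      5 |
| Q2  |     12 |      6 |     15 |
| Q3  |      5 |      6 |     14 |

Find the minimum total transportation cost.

1525

Optimal allocation:
  Q1 to Kent: 59 × 5 = 295
  Q2 to Dover: 106 × 6 = 636
  Q3 to Waco: 12 × 5 = 60
  Q3 to Dover: 26 × 6 = 156
  Q3 to Kent: 27 × 14 = 378
Total = 295 + 636 + 60 + 156 + 378 = 1525.
(Supply check: Q1 ships 59; Q2 ships 106; Q3 ships 65.)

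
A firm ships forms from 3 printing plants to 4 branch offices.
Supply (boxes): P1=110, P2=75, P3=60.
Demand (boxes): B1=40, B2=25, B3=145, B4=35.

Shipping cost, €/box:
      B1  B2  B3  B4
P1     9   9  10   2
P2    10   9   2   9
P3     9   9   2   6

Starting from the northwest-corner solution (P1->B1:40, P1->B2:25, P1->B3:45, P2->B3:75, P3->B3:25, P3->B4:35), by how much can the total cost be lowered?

420

Current plan cost = 40·9 + 25·9 + 45·10 + 75·2 + 25·2 + 35·6 = €1445.
Optimal plan:
  P1–B1: 40 × €9 = €360
  P1–B2: 25 × €9 = €225
  P1–B3: 10 × €10 = €100
  P1–B4: 35 × €2 = €70
  P2–B3: 75 × €2 = €150
  P3–B3: 60 × €2 = €120
Optimal cost = €1025.
Saving = 1445 − 1025 = €420.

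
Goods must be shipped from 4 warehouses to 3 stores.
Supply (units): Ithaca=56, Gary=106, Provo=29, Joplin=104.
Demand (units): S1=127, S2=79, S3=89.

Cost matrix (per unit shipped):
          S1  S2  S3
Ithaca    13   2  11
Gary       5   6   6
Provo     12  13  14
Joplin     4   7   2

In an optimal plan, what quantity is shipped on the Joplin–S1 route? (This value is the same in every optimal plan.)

15

Solving gives:
  Ithaca to S2: 56 × 2 = 112
  Gary to S1: 83 × 5 = 415
  Gary to S2: 23 × 6 = 138
  Provo to S1: 29 × 12 = 348
  Joplin to S1: 15 × 4 = 60
  Joplin to S3: 89 × 2 = 178
Total cost = 1251.
So Joplin→S1 carries 15 units.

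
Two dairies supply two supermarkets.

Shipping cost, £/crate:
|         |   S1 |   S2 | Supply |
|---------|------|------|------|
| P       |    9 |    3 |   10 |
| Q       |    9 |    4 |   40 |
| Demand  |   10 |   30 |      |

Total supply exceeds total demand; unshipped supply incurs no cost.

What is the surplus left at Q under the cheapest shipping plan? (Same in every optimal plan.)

Minimum-cost shipments:
  P–S2: 10 crates
  Q–S1: 10 crates
  Q–S2: 20 crates
Total cost = £200.
Q ships 30 of its 40, leaving 10.

10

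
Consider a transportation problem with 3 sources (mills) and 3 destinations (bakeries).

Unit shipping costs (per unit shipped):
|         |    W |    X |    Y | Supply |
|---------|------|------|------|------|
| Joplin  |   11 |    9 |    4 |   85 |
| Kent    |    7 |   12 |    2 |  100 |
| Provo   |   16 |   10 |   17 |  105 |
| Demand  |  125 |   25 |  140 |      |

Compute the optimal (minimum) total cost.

Optimal allocation:
  Joplin→Y: 85 × 4 = 340
  Kent→W: 45 × 7 = 315
  Kent→Y: 55 × 2 = 110
  Provo→W: 80 × 16 = 1280
  Provo→X: 25 × 10 = 250
Total = 340 + 315 + 110 + 1280 + 250 = 2295.

2295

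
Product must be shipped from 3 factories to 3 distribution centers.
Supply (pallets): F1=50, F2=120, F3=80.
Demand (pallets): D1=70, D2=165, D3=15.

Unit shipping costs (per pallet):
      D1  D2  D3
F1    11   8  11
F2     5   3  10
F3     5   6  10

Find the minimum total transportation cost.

1215

Optimal allocation:
  F1 to D2: 35 × 8 = 280
  F1 to D3: 15 × 11 = 165
  F2 to D2: 120 × 3 = 360
  F3 to D1: 70 × 5 = 350
  F3 to D2: 10 × 6 = 60
Total = 280 + 165 + 360 + 350 + 60 = 1215.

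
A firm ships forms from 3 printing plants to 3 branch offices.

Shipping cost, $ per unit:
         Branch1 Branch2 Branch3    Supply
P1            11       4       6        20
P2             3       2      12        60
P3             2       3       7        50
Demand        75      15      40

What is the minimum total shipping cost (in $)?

Optimal allocation:
  P1→Branch3: 20 × $6 = $120
  P2→Branch1: 45 × $3 = $135
  P2→Branch2: 15 × $2 = $30
  P3→Branch1: 30 × $2 = $60
  P3→Branch3: 20 × $7 = $140
Total = 120 + 135 + 30 + 60 + 140 = $485.

485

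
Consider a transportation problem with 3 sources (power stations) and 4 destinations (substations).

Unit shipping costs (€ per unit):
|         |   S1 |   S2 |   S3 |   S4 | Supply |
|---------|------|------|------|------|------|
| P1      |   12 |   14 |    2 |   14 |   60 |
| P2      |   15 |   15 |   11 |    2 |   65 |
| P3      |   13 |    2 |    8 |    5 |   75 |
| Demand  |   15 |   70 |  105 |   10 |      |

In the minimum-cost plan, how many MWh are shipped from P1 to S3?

The minimum-cost plan:
  P1–S3: 60 × €2 = €120
  P2–S1: 15 × €15 = €225
  P2–S3: 40 × €11 = €440
  P2–S4: 10 × €2 = €20
  P3–S2: 70 × €2 = €140
  P3–S3: 5 × €8 = €40
Total cost = €985.
So P1→S3 carries 60 MWh.

60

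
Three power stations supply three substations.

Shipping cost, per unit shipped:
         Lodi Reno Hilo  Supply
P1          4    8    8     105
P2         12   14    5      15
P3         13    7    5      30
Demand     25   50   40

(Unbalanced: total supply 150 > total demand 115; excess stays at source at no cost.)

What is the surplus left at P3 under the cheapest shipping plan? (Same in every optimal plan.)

Minimum-cost shipments:
  P1->Lodi: 25 MWh
  P1->Reno: 45 MWh
  P2->Hilo: 15 MWh
  P3->Reno: 5 MWh
  P3->Hilo: 25 MWh
Total cost = 695.
P3 ships 30 of its 30, leaving 0.

0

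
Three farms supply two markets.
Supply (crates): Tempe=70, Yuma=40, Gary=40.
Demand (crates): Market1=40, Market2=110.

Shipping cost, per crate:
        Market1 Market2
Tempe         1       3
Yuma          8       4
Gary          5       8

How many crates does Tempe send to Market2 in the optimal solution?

70

The minimum-cost plan:
  Tempe–Market2: 70 × 3 = 210
  Yuma–Market2: 40 × 4 = 160
  Gary–Market1: 40 × 5 = 200
Total cost = 570.
So Tempe→Market2 carries 70 crates.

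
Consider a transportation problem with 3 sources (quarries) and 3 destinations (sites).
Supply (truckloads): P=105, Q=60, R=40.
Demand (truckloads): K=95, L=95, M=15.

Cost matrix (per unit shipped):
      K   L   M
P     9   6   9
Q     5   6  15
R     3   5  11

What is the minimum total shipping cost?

A cheapest plan:
  P->L: 90 × 6 = 540
  P->M: 15 × 9 = 135
  Q->K: 55 × 5 = 275
  Q->L: 5 × 6 = 30
  R->K: 40 × 3 = 120
Total = 540 + 135 + 275 + 30 + 120 = 1100.
(Supply check: P ships 105; Q ships 60; R ships 40.)

1100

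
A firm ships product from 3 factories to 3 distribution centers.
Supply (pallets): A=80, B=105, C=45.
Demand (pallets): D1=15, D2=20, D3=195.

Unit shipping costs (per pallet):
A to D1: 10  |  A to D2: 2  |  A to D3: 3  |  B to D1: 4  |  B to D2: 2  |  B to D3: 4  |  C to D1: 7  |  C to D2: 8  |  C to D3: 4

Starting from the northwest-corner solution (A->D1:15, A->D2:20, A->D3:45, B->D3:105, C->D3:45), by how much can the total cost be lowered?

125

Current plan cost = 15·10 + 20·2 + 45·3 + 105·4 + 45·4 = 925.
Optimal plan:
  A–D3: 80 pallets
  B–D1: 15 pallets
  B–D2: 20 pallets
  B–D3: 70 pallets
  C–D3: 45 pallets
Optimal cost = 800.
Saving = 925 − 800 = 125.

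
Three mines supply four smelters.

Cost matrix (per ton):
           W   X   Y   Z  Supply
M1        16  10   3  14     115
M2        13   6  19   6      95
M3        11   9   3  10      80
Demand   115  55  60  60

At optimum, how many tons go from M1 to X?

20

Optimal shipments:
  M1->W: 35 × 16 = 560
  M1->X: 20 × 10 = 200
  M1->Y: 60 × 3 = 180
  M2->X: 35 × 6 = 210
  M2->Z: 60 × 6 = 360
  M3->W: 80 × 11 = 880
Total cost = 2390.
So M1→X carries 20 tons.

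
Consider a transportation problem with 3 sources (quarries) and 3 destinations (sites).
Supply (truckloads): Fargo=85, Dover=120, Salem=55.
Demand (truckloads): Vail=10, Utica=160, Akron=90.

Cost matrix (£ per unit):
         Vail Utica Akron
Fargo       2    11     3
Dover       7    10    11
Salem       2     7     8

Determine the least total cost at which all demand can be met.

A cheapest plan:
  Fargo->Akron: 85 truckloads
  Dover->Utica: 115 truckloads
  Dover->Akron: 5 truckloads
  Salem->Vail: 10 truckloads
  Salem->Utica: 45 truckloads
Total cost = £1795.

1795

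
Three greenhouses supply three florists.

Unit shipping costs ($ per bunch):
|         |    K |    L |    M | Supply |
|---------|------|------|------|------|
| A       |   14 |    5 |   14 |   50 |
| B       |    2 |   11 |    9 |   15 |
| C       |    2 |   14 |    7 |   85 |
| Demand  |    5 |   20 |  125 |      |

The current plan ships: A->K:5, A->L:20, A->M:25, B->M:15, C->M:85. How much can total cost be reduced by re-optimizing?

Current plan cost = 5·14 + 20·5 + 25·14 + 15·9 + 85·7 = $1250.
Optimal plan:
  A->L: 20 bunches
  A->M: 30 bunches
  B->K: 5 bunches
  B->M: 10 bunches
  C->M: 85 bunches
Optimal cost = $1215.
Saving = 1250 − 1215 = $35.

35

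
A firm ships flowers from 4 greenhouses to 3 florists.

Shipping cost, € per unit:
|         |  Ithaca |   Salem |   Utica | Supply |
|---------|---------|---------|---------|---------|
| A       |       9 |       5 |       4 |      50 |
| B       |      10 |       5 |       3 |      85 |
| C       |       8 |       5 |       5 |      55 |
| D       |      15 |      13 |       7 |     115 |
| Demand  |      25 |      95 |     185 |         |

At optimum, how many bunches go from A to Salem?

50

The minimum-cost plan:
  A->Salem: 50 × €5 = €250
  B->Salem: 15 × €5 = €75
  B->Utica: 70 × €3 = €210
  C->Ithaca: 25 × €8 = €200
  C->Salem: 30 × €5 = €150
  D->Utica: 115 × €7 = €805
Total cost = €1690.
So A→Salem carries 50 bunches.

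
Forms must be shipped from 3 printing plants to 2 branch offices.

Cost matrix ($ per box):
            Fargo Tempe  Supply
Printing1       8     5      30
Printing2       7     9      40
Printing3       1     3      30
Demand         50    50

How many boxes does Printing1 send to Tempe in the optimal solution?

30

Optimal shipments:
  Printing1->Tempe: 30 × $5 = $150
  Printing2->Fargo: 40 × $7 = $280
  Printing3->Fargo: 10 × $1 = $10
  Printing3->Tempe: 20 × $3 = $60
Total cost = $500.
So Printing1→Tempe carries 30 boxes.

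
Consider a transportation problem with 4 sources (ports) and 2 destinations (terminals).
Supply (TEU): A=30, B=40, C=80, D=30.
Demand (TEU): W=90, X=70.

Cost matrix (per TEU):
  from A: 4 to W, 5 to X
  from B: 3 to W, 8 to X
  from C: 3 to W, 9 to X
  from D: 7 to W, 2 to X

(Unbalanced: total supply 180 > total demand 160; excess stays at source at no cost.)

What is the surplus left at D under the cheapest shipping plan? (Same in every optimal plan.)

0

Minimum-cost shipments:
  A→X: 30 × 5 = 150
  B→W: 10 × 3 = 30
  B→X: 10 × 8 = 80
  C→W: 80 × 3 = 240
  D→X: 30 × 2 = 60
Total cost = 560.
D ships 30 of its 30, leaving 0.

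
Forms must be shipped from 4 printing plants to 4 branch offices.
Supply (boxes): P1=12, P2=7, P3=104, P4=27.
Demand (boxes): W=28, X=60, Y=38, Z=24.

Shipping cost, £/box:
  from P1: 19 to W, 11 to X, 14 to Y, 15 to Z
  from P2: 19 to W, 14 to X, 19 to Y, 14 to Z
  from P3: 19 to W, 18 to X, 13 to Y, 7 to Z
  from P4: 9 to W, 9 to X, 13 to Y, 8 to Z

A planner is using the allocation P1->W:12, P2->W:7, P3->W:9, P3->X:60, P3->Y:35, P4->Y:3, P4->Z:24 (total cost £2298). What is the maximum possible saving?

406

Current plan cost = 12·19 + 7·19 + 9·19 + 60·18 + 35·13 + 3·13 + 24·8 = £2298.
Optimal plan:
  P1->X: 12 boxes
  P2->X: 7 boxes
  P3->W: 1 boxes
  P3->X: 41 boxes
  P3->Y: 38 boxes
  P3->Z: 24 boxes
  P4->W: 27 boxes
Optimal cost = £1892.
Saving = 2298 − 1892 = £406.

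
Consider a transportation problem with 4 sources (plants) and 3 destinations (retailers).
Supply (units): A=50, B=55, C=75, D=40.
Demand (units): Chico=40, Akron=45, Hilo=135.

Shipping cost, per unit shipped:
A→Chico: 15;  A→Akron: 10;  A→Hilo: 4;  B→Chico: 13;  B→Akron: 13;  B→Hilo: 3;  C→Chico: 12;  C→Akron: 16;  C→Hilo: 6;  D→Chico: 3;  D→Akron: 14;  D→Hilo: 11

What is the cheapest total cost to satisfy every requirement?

1205

Optimal allocation:
  A–Akron: 45 × 10 = 450
  A–Hilo: 5 × 4 = 20
  B–Hilo: 55 × 3 = 165
  C–Hilo: 75 × 6 = 450
  D–Chico: 40 × 3 = 120
Total = 450 + 20 + 165 + 450 + 120 = 1205.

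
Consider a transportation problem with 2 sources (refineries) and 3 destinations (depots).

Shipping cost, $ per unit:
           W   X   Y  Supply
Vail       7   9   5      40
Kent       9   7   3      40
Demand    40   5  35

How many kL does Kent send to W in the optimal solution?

0

Solving gives:
  Vail→W: 40 × $7 = $280
  Kent→X: 5 × $7 = $35
  Kent→Y: 35 × $3 = $105
Total cost = $420.
The route Kent→W is not used.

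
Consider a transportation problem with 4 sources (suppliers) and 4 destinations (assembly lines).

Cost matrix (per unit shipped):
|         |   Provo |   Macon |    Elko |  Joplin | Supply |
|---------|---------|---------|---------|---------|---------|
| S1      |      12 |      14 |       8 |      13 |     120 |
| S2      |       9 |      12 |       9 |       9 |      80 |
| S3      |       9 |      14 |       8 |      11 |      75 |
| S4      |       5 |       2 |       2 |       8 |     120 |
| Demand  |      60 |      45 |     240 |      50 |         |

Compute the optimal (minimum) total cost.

An optimal shipping plan:
  S1–Elko: 120 × 8 = 960
  S2–Provo: 30 × 9 = 270
  S2–Joplin: 50 × 9 = 450
  S3–Provo: 30 × 9 = 270
  S3–Elko: 45 × 8 = 360
  S4–Macon: 45 × 2 = 90
  S4–Elko: 75 × 2 = 150
Total = 960 + 270 + 450 + 270 + 360 + 90 + 150 = 2550.

2550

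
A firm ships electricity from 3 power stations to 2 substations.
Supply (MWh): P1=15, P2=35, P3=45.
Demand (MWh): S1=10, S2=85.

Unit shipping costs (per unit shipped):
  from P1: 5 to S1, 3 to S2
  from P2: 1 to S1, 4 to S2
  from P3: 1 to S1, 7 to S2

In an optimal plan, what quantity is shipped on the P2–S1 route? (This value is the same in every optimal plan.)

0

Optimal shipments:
  P1–S2: 15 × 3 = 45
  P2–S2: 35 × 4 = 140
  P3–S1: 10 × 1 = 10
  P3–S2: 35 × 7 = 245
Total cost = 440.
The route P2→S1 is not used.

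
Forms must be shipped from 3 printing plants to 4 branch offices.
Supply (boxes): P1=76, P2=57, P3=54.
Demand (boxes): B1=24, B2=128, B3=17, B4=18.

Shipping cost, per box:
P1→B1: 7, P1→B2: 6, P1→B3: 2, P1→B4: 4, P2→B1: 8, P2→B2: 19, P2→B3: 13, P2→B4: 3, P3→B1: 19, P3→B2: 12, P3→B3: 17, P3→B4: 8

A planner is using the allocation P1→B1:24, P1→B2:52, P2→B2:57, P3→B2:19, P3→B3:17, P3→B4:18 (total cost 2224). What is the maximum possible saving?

687

Current plan cost = 24·7 + 52·6 + 57·19 + 19·12 + 17·17 + 18·8 = 2224.
Optimal plan:
  P1->B2: 74 × 6 = 444
  P1->B3: 2 × 2 = 4
  P2->B1: 24 × 8 = 192
  P2->B3: 15 × 13 = 195
  P2->B4: 18 × 3 = 54
  P3->B2: 54 × 12 = 648
Optimal cost = 1537.
Saving = 2224 − 1537 = 687.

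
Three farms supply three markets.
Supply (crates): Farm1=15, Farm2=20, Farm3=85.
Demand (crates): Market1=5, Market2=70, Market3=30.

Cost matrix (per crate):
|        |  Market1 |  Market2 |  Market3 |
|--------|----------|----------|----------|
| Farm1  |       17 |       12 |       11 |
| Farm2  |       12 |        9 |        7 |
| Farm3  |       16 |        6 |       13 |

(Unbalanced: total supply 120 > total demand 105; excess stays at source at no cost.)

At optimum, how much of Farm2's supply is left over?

An optimal plan:
  Farm1->Market3: 15 × 11 = 165
  Farm2->Market1: 5 × 12 = 60
  Farm2->Market3: 15 × 7 = 105
  Farm3->Market2: 70 × 6 = 420
Total cost = 750.
Farm2 ships 20 of its 20, leaving 0.

0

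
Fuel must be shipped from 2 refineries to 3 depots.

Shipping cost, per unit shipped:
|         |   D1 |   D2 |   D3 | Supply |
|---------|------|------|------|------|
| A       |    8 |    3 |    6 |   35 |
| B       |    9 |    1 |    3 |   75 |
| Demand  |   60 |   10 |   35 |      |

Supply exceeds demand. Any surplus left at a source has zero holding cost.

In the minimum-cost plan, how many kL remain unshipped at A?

0

An optimal plan:
  A–D1: 35 × 8 = 280
  B–D1: 25 × 9 = 225
  B–D2: 10 × 1 = 10
  B–D3: 35 × 3 = 105
Total cost = 620.
A ships 35 of its 35, leaving 0.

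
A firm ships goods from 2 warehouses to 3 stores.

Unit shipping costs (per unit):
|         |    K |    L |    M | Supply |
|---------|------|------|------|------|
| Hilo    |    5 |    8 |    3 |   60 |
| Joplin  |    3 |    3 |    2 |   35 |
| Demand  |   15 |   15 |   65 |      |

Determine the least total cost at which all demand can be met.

One minimum-cost allocation:
  Hilo–M: 60 × 3 = 180
  Joplin–K: 15 × 3 = 45
  Joplin–L: 15 × 3 = 45
  Joplin–M: 5 × 2 = 10
Total = 180 + 45 + 45 + 10 = 280.
(Supply check: Hilo ships 60; Joplin ships 35.)

280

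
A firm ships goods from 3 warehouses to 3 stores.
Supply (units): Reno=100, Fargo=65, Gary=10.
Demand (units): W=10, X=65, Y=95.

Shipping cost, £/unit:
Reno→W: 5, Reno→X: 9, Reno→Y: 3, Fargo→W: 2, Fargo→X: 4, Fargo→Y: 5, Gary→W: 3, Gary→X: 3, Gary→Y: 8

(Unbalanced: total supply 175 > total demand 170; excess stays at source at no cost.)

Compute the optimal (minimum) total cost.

A cheapest plan:
  Reno->Y: 95 units
  Fargo->W: 10 units
  Fargo->X: 55 units
  Gary->X: 10 units
Total cost = £555.

555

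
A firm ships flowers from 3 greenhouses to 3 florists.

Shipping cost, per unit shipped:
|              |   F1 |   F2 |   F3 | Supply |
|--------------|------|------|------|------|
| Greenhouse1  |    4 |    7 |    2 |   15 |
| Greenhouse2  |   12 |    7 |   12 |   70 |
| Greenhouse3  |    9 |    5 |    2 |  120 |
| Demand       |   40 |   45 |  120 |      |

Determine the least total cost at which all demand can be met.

Optimal allocation:
  Greenhouse1->F1: 15 bunches
  Greenhouse2->F1: 25 bunches
  Greenhouse2->F2: 45 bunches
  Greenhouse3->F3: 120 bunches
Total cost = 915.
(Supply check: Greenhouse1 ships 15; Greenhouse2 ships 70; Greenhouse3 ships 120.)

915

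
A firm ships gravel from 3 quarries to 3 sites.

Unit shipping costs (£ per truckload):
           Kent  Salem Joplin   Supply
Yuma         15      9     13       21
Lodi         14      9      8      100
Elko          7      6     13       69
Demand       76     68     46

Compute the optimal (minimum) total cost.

1561

A cheapest plan:
  Yuma to Salem: 21 × £9 = £189
  Lodi to Kent: 7 × £14 = £98
  Lodi to Salem: 47 × £9 = £423
  Lodi to Joplin: 46 × £8 = £368
  Elko to Kent: 69 × £7 = £483
Total = 189 + 98 + 423 + 368 + 483 = £1561.
(Supply check: Yuma ships 21; Lodi ships 100; Elko ships 69.)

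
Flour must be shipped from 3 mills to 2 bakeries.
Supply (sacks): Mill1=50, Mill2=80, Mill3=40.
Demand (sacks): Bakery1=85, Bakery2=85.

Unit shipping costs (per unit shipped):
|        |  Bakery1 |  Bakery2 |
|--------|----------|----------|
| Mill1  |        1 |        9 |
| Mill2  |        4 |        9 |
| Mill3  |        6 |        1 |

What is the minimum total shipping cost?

635

A cheapest plan:
  Mill1–Bakery1: 50 × 1 = 50
  Mill2–Bakery1: 35 × 4 = 140
  Mill2–Bakery2: 45 × 9 = 405
  Mill3–Bakery2: 40 × 1 = 40
Total = 50 + 140 + 405 + 40 = 635.
(Supply check: Mill1 ships 50; Mill2 ships 80; Mill3 ships 40.)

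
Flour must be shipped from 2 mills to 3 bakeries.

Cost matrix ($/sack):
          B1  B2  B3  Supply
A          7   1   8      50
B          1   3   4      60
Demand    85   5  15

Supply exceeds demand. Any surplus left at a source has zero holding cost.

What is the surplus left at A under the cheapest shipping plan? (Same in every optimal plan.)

Minimum-cost shipments:
  A–B1: 25 × $7 = $175
  A–B2: 5 × $1 = $5
  A–B3: 15 × $8 = $120
  B–B1: 60 × $1 = $60
Total cost = $360.
A ships 45 of its 50, leaving 5.

5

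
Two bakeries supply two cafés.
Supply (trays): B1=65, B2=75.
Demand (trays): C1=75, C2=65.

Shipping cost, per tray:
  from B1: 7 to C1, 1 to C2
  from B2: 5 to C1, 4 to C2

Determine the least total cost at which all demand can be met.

440

An optimal shipping plan:
  B1 to C2: 65 × 1 = 65
  B2 to C1: 75 × 5 = 375
Total = 65 + 375 = 440.
(Supply check: B1 ships 65; B2 ships 75.)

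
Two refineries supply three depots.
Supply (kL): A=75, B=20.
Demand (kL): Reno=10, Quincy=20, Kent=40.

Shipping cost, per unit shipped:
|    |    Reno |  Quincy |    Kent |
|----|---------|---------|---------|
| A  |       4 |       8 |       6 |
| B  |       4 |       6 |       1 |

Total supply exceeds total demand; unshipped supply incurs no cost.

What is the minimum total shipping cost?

An optimal shipping plan:
  A to Reno: 10 × 4 = 40
  A to Quincy: 20 × 8 = 160
  A to Kent: 20 × 6 = 120
  B to Kent: 20 × 1 = 20
Total = 40 + 160 + 120 + 20 = 340.

340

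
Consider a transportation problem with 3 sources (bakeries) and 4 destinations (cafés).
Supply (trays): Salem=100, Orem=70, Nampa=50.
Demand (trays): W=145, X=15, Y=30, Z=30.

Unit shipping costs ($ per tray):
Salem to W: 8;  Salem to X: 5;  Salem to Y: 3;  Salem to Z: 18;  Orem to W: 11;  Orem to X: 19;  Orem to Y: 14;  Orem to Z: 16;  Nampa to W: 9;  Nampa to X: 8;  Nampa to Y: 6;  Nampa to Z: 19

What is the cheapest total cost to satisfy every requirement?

Optimal allocation:
  Salem→W: 55 × $8 = $440
  Salem→X: 15 × $5 = $75
  Salem→Y: 30 × $3 = $90
  Orem→W: 40 × $11 = $440
  Orem→Z: 30 × $16 = $480
  Nampa→W: 50 × $9 = $450
Total = 440 + 75 + 90 + 440 + 480 + 450 = $1975.

1975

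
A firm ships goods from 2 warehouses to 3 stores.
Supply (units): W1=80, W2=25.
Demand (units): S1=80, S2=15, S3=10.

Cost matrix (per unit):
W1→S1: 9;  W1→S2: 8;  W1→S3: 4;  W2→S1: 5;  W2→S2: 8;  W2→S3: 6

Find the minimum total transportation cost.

One minimum-cost allocation:
  W1 to S1: 55 × 9 = 495
  W1 to S2: 15 × 8 = 120
  W1 to S3: 10 × 4 = 40
  W2 to S1: 25 × 5 = 125
Total = 495 + 120 + 40 + 125 = 780.
(Supply check: W1 ships 80; W2 ships 25.)

780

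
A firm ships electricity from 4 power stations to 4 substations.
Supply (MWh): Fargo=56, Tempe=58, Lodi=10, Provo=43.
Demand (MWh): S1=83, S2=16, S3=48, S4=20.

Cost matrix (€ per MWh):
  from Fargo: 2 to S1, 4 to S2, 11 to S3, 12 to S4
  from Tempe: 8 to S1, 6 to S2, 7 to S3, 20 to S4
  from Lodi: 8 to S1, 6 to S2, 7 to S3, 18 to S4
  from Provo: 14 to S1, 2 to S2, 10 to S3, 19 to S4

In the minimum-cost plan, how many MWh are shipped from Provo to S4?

Optimal shipments:
  Fargo to S1: 56 MWh
  Tempe to S1: 27 MWh
  Tempe to S3: 31 MWh
  Lodi to S3: 10 MWh
  Provo to S2: 16 MWh
  Provo to S3: 7 MWh
  Provo to S4: 20 MWh
Total cost = €1097.
So Provo→S4 carries 20 MWh.

20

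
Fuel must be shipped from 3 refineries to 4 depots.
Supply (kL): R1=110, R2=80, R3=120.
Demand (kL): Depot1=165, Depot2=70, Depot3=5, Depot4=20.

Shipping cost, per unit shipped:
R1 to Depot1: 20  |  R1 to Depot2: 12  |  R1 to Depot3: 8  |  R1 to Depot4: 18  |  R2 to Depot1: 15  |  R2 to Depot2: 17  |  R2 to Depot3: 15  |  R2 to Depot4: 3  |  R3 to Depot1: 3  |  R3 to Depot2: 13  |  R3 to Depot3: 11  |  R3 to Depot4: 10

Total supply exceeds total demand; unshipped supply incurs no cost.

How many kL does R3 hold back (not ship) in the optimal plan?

0

Minimum-cost shipments:
  R1->Depot2: 70 kL
  R1->Depot3: 5 kL
  R2->Depot1: 45 kL
  R2->Depot4: 20 kL
  R3->Depot1: 120 kL
Total cost = 1975.
R3 ships 120 of its 120, leaving 0.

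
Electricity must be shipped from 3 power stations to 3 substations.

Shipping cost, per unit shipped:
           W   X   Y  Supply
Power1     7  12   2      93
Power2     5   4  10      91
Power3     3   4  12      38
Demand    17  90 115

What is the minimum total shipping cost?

One minimum-cost allocation:
  Power1 to Y: 93 × 2 = 186
  Power2 to X: 69 × 4 = 276
  Power2 to Y: 22 × 10 = 220
  Power3 to W: 17 × 3 = 51
  Power3 to X: 21 × 4 = 84
Total = 186 + 276 + 220 + 51 + 84 = 817.
(Supply check: Power1 ships 93; Power2 ships 91; Power3 ships 38.)

817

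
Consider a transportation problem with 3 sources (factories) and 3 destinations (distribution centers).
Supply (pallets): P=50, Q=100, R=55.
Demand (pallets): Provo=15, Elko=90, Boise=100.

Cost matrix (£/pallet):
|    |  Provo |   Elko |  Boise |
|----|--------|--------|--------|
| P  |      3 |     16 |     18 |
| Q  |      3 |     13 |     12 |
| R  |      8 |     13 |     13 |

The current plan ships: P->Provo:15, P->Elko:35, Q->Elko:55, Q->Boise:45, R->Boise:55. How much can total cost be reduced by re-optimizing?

Current plan cost = 15·3 + 35·16 + 55·13 + 45·12 + 55·13 = £2575.
Optimal plan:
  P to Provo: 15 × £3 = £45
  P to Elko: 35 × £16 = £560
  Q to Boise: 100 × £12 = £1200
  R to Elko: 55 × £13 = £715
Optimal cost = £2520.
Saving = 2575 − 2520 = £55.

55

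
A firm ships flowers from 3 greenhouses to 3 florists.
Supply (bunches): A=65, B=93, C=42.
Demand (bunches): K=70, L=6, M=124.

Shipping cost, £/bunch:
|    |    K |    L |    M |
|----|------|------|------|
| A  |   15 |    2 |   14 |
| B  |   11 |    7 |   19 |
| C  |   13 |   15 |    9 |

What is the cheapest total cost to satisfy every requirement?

2423

A cheapest plan:
  A->M: 65 × £14 = £910
  B->K: 70 × £11 = £770
  B->L: 6 × £7 = £42
  B->M: 17 × £19 = £323
  C->M: 42 × £9 = £378
Total = 910 + 770 + 42 + 323 + 378 = £2423.
(Supply check: A ships 65; B ships 93; C ships 42.)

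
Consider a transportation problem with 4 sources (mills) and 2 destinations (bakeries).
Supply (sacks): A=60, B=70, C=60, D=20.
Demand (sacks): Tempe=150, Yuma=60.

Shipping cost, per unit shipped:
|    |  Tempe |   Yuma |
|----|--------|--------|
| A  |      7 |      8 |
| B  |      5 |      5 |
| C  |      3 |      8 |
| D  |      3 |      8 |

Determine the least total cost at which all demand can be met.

1010

A cheapest plan:
  A to Tempe: 60 sacks
  B to Tempe: 10 sacks
  B to Yuma: 60 sacks
  C to Tempe: 60 sacks
  D to Tempe: 20 sacks
Total cost = 1010.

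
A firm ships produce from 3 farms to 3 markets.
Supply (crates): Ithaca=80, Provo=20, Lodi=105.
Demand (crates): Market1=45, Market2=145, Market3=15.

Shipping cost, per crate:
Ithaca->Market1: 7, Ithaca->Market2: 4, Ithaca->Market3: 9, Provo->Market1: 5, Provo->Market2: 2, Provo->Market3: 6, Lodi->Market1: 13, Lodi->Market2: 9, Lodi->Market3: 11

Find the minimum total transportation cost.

A cheapest plan:
  Ithaca to Market1: 25 × 7 = 175
  Ithaca to Market2: 55 × 4 = 220
  Provo to Market1: 20 × 5 = 100
  Lodi to Market2: 90 × 9 = 810
  Lodi to Market3: 15 × 11 = 165
Total = 175 + 220 + 100 + 810 + 165 = 1470.
(Supply check: Ithaca ships 80; Provo ships 20; Lodi ships 105.)

1470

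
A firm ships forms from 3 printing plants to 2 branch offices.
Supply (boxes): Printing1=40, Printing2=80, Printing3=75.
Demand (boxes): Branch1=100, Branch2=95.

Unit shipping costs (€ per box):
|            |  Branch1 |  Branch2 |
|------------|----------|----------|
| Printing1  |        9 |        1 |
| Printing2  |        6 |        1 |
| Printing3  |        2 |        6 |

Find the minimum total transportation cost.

395

An optimal shipping plan:
  Printing1->Branch2: 40 boxes
  Printing2->Branch1: 25 boxes
  Printing2->Branch2: 55 boxes
  Printing3->Branch1: 75 boxes
Total cost = €395.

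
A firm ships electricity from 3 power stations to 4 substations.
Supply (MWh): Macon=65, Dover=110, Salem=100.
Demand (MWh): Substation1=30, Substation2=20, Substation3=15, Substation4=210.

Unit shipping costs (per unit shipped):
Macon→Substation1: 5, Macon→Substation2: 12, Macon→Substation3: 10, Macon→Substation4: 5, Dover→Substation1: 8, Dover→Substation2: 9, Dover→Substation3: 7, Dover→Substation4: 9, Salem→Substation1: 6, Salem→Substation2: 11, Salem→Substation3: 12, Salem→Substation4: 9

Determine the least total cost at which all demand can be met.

One minimum-cost allocation:
  Macon→Substation4: 65 MWh
  Dover→Substation2: 20 MWh
  Dover→Substation3: 15 MWh
  Dover→Substation4: 75 MWh
  Salem→Substation1: 30 MWh
  Salem→Substation4: 70 MWh
Total cost = 2095.

2095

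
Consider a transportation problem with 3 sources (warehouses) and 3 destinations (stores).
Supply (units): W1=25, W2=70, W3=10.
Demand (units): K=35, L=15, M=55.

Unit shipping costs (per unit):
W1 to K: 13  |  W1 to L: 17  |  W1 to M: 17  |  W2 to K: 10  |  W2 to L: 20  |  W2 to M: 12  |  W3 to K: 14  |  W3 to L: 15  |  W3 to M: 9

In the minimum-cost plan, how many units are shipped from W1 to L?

15

Solving gives:
  W1->K: 10 × 13 = 130
  W1->L: 15 × 17 = 255
  W2->K: 25 × 10 = 250
  W2->M: 45 × 12 = 540
  W3->M: 10 × 9 = 90
Total cost = 1265.
So W1→L carries 15 units.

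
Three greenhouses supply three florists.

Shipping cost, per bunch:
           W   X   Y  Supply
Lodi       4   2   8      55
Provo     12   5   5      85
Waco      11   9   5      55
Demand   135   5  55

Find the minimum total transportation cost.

1425

One minimum-cost allocation:
  Lodi->W: 55 × 4 = 220
  Provo->W: 25 × 12 = 300
  Provo->X: 5 × 5 = 25
  Provo->Y: 55 × 5 = 275
  Waco->W: 55 × 11 = 605
Total = 220 + 300 + 25 + 275 + 605 = 1425.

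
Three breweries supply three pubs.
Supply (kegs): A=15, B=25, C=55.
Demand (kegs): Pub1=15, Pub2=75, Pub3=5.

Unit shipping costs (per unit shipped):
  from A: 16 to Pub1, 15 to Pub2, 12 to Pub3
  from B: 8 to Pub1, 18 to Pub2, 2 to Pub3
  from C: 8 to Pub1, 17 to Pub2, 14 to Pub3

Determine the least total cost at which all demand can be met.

1380

One minimum-cost allocation:
  A→Pub2: 15 × 15 = 225
  B→Pub1: 15 × 8 = 120
  B→Pub2: 5 × 18 = 90
  B→Pub3: 5 × 2 = 10
  C→Pub2: 55 × 17 = 935
Total = 225 + 120 + 90 + 10 + 935 = 1380.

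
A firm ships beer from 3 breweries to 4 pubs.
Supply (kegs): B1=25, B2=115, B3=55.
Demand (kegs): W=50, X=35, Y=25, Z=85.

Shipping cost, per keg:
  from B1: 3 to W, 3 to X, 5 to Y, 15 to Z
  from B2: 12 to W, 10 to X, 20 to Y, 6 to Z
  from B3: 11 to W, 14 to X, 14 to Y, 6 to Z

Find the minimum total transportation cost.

1535

One minimum-cost allocation:
  B1 to Y: 25 kegs
  B2 to X: 35 kegs
  B2 to Z: 80 kegs
  B3 to W: 50 kegs
  B3 to Z: 5 kegs
Total cost = 1535.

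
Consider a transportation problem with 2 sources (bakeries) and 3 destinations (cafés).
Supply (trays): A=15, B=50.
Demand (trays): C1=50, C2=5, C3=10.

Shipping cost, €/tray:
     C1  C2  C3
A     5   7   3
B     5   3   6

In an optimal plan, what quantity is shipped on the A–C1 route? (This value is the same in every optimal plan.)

5

The minimum-cost plan:
  A→C1: 5 × €5 = €25
  A→C3: 10 × €3 = €30
  B→C1: 45 × €5 = €225
  B→C2: 5 × €3 = €15
Total cost = €295.
So A→C1 carries 5 trays.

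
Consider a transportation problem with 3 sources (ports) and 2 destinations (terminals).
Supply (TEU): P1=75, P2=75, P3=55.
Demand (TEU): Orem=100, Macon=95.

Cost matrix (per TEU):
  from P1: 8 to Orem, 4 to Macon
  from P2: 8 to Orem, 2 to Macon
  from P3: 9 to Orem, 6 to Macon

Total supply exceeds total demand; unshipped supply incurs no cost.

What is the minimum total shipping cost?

A cheapest plan:
  P1→Orem: 55 × 8 = 440
  P1→Macon: 20 × 4 = 80
  P2→Macon: 75 × 2 = 150
  P3→Orem: 45 × 9 = 405
Total = 440 + 80 + 150 + 405 = 1075.

1075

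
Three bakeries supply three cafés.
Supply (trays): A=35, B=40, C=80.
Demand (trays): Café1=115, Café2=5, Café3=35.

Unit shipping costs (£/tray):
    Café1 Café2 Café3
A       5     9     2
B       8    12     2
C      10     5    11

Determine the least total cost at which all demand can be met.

1060

Optimal allocation:
  A->Café1: 35 trays
  B->Café1: 5 trays
  B->Café3: 35 trays
  C->Café1: 75 trays
  C->Café2: 5 trays
Total cost = £1060.
(Supply check: A ships 35; B ships 40; C ships 80.)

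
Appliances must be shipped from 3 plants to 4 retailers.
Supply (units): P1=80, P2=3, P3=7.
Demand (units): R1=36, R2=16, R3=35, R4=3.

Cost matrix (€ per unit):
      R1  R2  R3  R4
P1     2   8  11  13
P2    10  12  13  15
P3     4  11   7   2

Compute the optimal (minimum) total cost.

A cheapest plan:
  P1→R1: 36 × €2 = €72
  P1→R2: 16 × €8 = €128
  P1→R3: 28 × €11 = €308
  P2→R3: 3 × €13 = €39
  P3→R3: 4 × €7 = €28
  P3→R4: 3 × €2 = €6
Total = 72 + 128 + 308 + 39 + 28 + 6 = €581.
(Supply check: P1 ships 80; P2 ships 3; P3 ships 7.)

581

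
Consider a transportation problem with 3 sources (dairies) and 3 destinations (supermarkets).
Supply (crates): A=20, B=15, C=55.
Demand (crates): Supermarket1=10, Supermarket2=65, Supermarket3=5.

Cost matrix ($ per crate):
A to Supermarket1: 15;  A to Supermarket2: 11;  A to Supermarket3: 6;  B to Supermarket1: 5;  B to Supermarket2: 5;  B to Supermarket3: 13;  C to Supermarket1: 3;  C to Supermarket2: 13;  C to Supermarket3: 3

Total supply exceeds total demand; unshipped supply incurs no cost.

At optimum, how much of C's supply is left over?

An optimal plan:
  A→Supermarket2: 20 crates
  B→Supermarket2: 15 crates
  C→Supermarket1: 10 crates
  C→Supermarket2: 30 crates
  C→Supermarket3: 5 crates
Total cost = $730.
C ships 45 of its 55, leaving 10.

10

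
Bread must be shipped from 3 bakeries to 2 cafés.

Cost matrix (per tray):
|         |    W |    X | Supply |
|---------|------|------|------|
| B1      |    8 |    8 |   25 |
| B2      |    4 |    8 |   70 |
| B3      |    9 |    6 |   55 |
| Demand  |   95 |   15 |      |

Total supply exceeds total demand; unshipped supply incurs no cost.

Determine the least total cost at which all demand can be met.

570

Optimal allocation:
  B1–W: 25 × 8 = 200
  B2–W: 70 × 4 = 280
  B3–X: 15 × 6 = 90
Total = 200 + 280 + 90 = 570.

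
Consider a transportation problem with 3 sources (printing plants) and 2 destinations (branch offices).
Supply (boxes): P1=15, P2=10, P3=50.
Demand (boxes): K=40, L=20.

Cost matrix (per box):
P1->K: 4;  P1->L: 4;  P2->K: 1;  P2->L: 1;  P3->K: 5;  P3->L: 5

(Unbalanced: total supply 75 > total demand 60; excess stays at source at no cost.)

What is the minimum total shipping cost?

Optimal allocation:
  P1->L: 15 boxes
  P2->K: 5 boxes
  P2->L: 5 boxes
  P3->K: 35 boxes
Total cost = 245.
(Supply check: P1 ships 15; P2 ships 10; P3 ships 35.)

245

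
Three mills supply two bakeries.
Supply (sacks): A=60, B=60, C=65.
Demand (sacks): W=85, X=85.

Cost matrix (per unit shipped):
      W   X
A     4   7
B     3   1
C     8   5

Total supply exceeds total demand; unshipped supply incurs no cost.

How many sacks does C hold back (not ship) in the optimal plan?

15

An optimal plan:
  A–W: 60 × 4 = 240
  B–W: 25 × 3 = 75
  B–X: 35 × 1 = 35
  C–X: 50 × 5 = 250
Total cost = 600.
C ships 50 of its 65, leaving 15.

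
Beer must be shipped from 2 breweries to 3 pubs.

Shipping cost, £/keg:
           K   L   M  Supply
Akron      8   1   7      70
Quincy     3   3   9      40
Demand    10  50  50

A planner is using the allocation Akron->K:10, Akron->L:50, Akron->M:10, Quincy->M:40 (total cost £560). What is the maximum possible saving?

Current plan cost = 10·8 + 50·1 + 10·7 + 40·9 = £560.
Optimal plan:
  Akron–L: 20 × £1 = £20
  Akron–M: 50 × £7 = £350
  Quincy–K: 10 × £3 = £30
  Quincy–L: 30 × £3 = £90
Optimal cost = £490.
Saving = 560 − 490 = £70.

70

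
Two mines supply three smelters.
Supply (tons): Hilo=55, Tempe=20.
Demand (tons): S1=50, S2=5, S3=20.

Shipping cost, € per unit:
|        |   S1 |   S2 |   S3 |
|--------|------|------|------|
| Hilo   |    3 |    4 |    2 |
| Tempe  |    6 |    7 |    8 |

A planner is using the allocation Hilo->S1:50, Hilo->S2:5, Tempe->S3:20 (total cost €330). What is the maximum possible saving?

Current plan cost = 50·3 + 5·4 + 20·8 = €330.
Optimal plan:
  Hilo→S1: 30 × €3 = €90
  Hilo→S2: 5 × €4 = €20
  Hilo→S3: 20 × €2 = €40
  Tempe→S1: 20 × €6 = €120
Optimal cost = €270.
Saving = 330 − 270 = €60.

60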